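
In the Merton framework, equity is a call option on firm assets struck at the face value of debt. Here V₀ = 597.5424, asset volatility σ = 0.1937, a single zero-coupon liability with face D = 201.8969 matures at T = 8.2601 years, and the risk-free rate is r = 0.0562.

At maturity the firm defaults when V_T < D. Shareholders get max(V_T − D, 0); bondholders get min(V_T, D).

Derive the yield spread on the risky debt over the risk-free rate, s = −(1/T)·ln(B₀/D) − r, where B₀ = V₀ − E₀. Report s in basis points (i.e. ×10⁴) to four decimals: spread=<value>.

d₁ = [ln(V₀/D) + (r + σ²/2)T] / (σ√T)
   = [ln(597.5424/201.8969) + (0.0562 + 0.5·0.1937²)·8.2601] / (0.1937·√8.2601)
   = [1.085068 + 0.619176] / 0.556701 = 3.061325
d₂ = d₁ − σ√T = 3.061325 − 0.556701 = 2.504624
N(d₁) = 0.998898,  N(d₂) = 0.993871,  e^(−rT) = 0.628627
E₀ = V₀·N(d₁) − D·e^(−rT)·N(d₂)
   = 597.5424·0.998898 − 201.8969·0.628627·0.993871 = 470.744129
B₀ = V₀ − E₀ = 597.5424 − 470.744129 = 126.798271
spread = −(1/T)·ln(B₀/D) − r = −(1/8.2601)·ln(126.798271/201.8969) − 0.0562 = 0.00011406
in basis points: 0.00011406 × 10⁴ = 1.1406 bp

spread=1.1406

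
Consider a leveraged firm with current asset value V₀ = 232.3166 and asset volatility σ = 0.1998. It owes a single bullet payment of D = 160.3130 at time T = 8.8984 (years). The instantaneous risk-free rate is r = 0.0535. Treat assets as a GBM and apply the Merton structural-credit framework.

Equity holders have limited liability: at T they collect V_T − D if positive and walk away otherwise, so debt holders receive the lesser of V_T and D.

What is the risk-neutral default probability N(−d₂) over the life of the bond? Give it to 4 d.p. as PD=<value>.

PD=0.1307

d₁ = [ln(V₀/D) + (r + σ²/2)T] / (σ√T)
   = [ln(232.3166/160.3130) + (0.0535 + 0.5·0.1998²)·8.8984] / (0.1998·√8.8984)
   = [0.370973 + 0.653677] / 0.596007 = 1.719190
d₂ = d₁ − σ√T = 1.719190 − 0.596007 = 1.123183
risk-neutral PD = N(−d₂) = N(-1.123183) = 0.130680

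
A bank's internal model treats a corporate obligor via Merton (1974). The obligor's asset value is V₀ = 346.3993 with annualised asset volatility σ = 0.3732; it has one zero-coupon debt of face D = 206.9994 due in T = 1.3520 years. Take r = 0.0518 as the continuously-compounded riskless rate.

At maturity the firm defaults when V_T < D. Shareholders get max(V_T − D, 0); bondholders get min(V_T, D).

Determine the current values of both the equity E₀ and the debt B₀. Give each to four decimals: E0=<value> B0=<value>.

d₁ = [ln(V₀/D) + (r + σ²/2)T] / (σ√T)
   = [ln(346.3993/206.9994) + (0.0518 + 0.5·0.3732²)·1.3520] / (0.3732·√1.3520)
   = [0.514876 + 0.164186] / 0.433940 = 1.564874
d₂ = d₁ − σ√T = 1.564874 − 0.433940 = 1.130934
N(d₁) = 0.941194,  N(d₂) = 0.870959,  e^(−rT) = 0.932362
E₀ = V₀·N(d₁) − D·e^(−rT)·N(d₂)
   = 346.3993·0.941194 − 206.9994·0.932362·0.870959 = 157.935200
B₀ = V₀ − E₀ = 346.3993 − 157.935200 = 188.464100

E0=157.9352 B0=188.4641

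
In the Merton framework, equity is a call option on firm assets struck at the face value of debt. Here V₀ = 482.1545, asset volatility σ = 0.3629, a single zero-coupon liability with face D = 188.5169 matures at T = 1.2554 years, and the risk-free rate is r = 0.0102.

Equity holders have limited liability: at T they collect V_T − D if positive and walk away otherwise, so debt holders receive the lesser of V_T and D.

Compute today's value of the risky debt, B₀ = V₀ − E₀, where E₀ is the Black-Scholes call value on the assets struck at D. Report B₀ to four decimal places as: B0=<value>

d₁ = [ln(V₀/D) + (r + σ²/2)T] / (σ√T)
   = [ln(482.1545/188.5169) + (0.0102 + 0.5·0.3629²)·1.2554] / (0.3629·√1.2554)
   = [0.939077 + 0.095471] / 0.406610 = 2.544325
d₂ = d₁ − σ√T = 2.544325 − 0.406610 = 2.137715
N(d₁) = 0.994526,  N(d₂) = 0.983730,  e^(−rT) = 0.987277
E₀ = V₀·N(d₁) − D·e^(−rT)·N(d₂)
   = 482.1545·0.994526 − 188.5169·0.987277·0.983730 = 296.424783
B₀ = V₀ − E₀ = 482.1545 − 296.424783 = 185.729717

B0=185.7297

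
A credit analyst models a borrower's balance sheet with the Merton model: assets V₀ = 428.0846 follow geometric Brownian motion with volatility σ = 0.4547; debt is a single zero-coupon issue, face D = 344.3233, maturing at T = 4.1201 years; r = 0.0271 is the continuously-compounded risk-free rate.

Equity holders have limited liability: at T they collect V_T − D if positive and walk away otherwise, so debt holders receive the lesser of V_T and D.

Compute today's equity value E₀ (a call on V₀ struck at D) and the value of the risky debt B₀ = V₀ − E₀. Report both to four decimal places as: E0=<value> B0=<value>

d₁ = [ln(V₀/D) + (r + σ²/2)T] / (σ√T)
   = [ln(428.0846/344.3233) + (0.0271 + 0.5·0.4547²)·4.1201] / (0.4547·√4.1201)
   = [0.217740 + 0.537574] / 0.922951 = 0.818368
d₂ = d₁ − σ√T = 0.818368 − 0.922951 = -0.104583
N(d₁) = 0.793427,  N(d₂) = 0.458353,  e^(−rT) = 0.894353
E₀ = V₀·N(d₁) − D·e^(−rT)·N(d₂)
   = 428.0846·0.793427 − 344.3233·0.894353·0.458353 = 198.505348
B₀ = V₀ − E₀ = 428.0846 − 198.505348 = 229.579252

E0=198.5053 B0=229.5793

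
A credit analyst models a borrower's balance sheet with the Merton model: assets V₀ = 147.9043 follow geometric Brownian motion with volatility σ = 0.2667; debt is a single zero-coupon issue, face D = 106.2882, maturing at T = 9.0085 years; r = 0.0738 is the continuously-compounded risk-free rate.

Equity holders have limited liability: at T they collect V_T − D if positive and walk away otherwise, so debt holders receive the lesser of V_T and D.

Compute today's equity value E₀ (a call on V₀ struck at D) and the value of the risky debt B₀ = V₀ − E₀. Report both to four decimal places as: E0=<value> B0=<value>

E0=96.7305 B0=51.1738

d₁ = [ln(V₀/D) + (r + σ²/2)T] / (σ√T)
   = [ln(147.9043/106.2882) + (0.0738 + 0.5·0.2667²)·9.0085] / (0.2667·√9.0085)
   = [0.330411 + 0.985210] / 0.800478 = 1.643544
d₂ = d₁ − σ√T = 1.643544 − 0.800478 = 0.843067
N(d₁) = 0.949865,  N(d₂) = 0.800404,  e^(−rT) = 0.514362
E₀ = V₀·N(d₁) − D·e^(−rT)·N(d₂)
   = 147.9043·0.949865 − 106.2882·0.514362·0.800404 = 96.730464
B₀ = V₀ − E₀ = 147.9043 − 96.730464 = 51.173836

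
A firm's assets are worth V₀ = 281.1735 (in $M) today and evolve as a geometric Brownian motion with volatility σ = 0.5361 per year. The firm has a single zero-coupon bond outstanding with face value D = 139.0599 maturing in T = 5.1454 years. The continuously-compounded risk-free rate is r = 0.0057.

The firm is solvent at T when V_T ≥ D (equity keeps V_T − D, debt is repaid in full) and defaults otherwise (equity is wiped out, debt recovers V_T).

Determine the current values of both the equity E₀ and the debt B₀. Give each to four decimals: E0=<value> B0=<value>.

d₁ = [ln(V₀/D) + (r + σ²/2)T] / (σ√T)
   = [ln(281.1735/139.0599) + (0.0057 + 0.5·0.5361²)·5.1454] / (0.5361·√5.1454)
   = [0.704067 + 0.768731] / 1.216061 = 1.211122
d₂ = d₁ − σ√T = 1.211122 − 1.216061 = -0.004939
N(d₁) = 0.887076,  N(d₂) = 0.498030,  e^(−rT) = 0.971097
E₀ = V₀·N(d₁) − D·e^(−rT)·N(d₂)
   = 281.1735·0.887076 − 139.0599·0.971097·0.498030 = 182.167919
B₀ = V₀ − E₀ = 281.1735 − 182.167919 = 99.005581

E0=182.1679 B0=99.0056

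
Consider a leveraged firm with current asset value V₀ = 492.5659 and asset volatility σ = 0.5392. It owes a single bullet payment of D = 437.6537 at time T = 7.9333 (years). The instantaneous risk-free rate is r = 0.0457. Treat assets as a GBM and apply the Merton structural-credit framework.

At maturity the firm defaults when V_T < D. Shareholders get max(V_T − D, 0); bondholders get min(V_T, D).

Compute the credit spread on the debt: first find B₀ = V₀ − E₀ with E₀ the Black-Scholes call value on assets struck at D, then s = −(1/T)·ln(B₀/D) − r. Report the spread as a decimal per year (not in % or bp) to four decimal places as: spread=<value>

spread=0.0738

d₁ = [ln(V₀/D) + (r + σ²/2)T] / (σ√T)
   = [ln(492.5659/437.6537) + (0.0457 + 0.5·0.5392²)·7.9333] / (0.5392·√7.9333)
   = [0.118200 + 1.515802] / 1.518717 = 1.075910
d₂ = d₁ − σ√T = 1.075910 − 1.518717 = -0.442807
N(d₁) = 0.859016,  N(d₂) = 0.328953,  e^(−rT) = 0.695898
E₀ = V₀·N(d₁) − D·e^(−rT)·N(d₂)
   = 492.5659·0.859016 − 437.6537·0.695898·0.328953 = 322.935467
B₀ = V₀ − E₀ = 492.5659 − 322.935467 = 169.630433
spread = −(1/T)·ln(B₀/D) − r = −(1/7.9333)·ln(169.630433/437.6537) − 0.0457 = 0.07377182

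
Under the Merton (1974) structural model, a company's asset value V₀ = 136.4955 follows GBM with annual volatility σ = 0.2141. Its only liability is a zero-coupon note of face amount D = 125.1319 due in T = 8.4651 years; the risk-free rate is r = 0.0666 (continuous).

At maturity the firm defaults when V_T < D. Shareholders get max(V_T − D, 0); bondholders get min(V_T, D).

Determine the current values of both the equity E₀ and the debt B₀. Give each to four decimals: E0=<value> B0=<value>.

E0=69.8409 B0=66.6546

d₁ = [ln(V₀/D) + (r + σ²/2)T] / (σ√T)
   = [ln(136.4955/125.1319) + (0.0666 + 0.5·0.2141²)·8.4651] / (0.2141·√8.4651)
   = [0.086923 + 0.757791] / 0.622921 = 1.356054
d₂ = d₁ − σ√T = 1.356054 − 0.622921 = 0.733133
N(d₁) = 0.912459,  N(d₂) = 0.768261,  e^(−rT) = 0.569056
E₀ = V₀·N(d₁) − D·e^(−rT)·N(d₂)
   = 136.4955·0.912459 − 125.1319·0.569056·0.768261 = 69.840868
B₀ = V₀ − E₀ = 136.4955 − 69.840868 = 66.654632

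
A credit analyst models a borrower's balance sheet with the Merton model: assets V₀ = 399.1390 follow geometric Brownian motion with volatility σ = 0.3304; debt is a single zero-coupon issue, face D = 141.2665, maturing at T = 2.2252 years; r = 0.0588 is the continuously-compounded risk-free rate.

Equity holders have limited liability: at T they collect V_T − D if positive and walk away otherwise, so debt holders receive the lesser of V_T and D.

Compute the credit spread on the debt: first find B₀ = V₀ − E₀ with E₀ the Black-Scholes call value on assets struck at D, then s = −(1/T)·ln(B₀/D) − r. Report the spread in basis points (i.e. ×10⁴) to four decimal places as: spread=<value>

d₁ = [ln(V₀/D) + (r + σ²/2)T] / (σ√T)
   = [ln(399.1390/141.2665) + (0.0588 + 0.5·0.3304²)·2.2252] / (0.3304·√2.2252)
   = [1.038662 + 0.252298] / 0.492861 = 2.619317
d₂ = d₁ − σ√T = 2.619317 − 0.492861 = 2.126456
N(d₁) = 0.995595,  N(d₂) = 0.983267,  e^(−rT) = 0.877357
E₀ = V₀·N(d₁) − D·e^(−rT)·N(d₂)
   = 399.1390·0.995595 − 141.2665·0.877357·0.983267 = 275.513441
B₀ = V₀ − E₀ = 399.1390 − 275.513441 = 123.625559
spread = −(1/T)·ln(B₀/D) − r = −(1/2.2252)·ln(123.625559/141.2665) − 0.0588 = 0.00114556
in basis points: 0.00114556 × 10⁴ = 11.4556 bp

spread=11.4556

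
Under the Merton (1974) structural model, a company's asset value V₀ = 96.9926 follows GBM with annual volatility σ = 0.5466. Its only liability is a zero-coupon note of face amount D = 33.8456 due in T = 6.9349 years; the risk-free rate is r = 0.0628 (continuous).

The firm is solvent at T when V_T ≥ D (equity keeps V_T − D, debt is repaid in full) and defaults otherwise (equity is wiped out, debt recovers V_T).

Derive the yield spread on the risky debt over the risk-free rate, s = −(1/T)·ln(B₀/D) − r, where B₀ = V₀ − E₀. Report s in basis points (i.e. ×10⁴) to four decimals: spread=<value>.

spread=322.8787

d₁ = [ln(V₀/D) + (r + σ²/2)T] / (σ√T)
   = [ln(96.9926/33.8456) + (0.0628 + 0.5·0.5466²)·6.9349] / (0.5466·√6.9349)
   = [1.052826 + 1.471487] / 1.439427 = 1.753693
d₂ = d₁ − σ√T = 1.753693 − 1.439427 = 0.314265
N(d₁) = 0.960258,  N(d₂) = 0.623340,  e^(−rT) = 0.646934
E₀ = V₀·N(d₁) − D·e^(−rT)·N(d₂)
   = 96.9926·0.960258 − 33.8456·0.646934·0.623340 = 79.489393
B₀ = V₀ − E₀ = 96.9926 − 79.489393 = 17.503207
spread = −(1/T)·ln(B₀/D) − r = −(1/6.9349)·ln(17.503207/33.8456) − 0.0628 = 0.03228787
in basis points: 0.03228787 × 10⁴ = 322.8787 bp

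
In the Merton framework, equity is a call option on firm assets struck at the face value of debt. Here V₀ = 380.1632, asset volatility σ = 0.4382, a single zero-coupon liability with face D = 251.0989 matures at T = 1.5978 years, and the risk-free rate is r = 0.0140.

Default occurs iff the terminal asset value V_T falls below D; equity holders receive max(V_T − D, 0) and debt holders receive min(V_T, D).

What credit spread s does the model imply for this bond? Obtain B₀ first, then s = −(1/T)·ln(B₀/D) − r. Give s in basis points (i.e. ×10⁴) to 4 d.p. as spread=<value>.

d₁ = [ln(V₀/D) + (r + σ²/2)T] / (σ√T)
   = [ln(380.1632/251.0989) + (0.0140 + 0.5·0.4382²)·1.5978] / (0.4382·√1.5978)
   = [0.414754 + 0.175773] / 0.553903 = 1.066120
d₂ = d₁ − σ√T = 1.066120 − 0.553903 = 0.512218
N(d₁) = 0.856815,  N(d₂) = 0.695751,  e^(−rT) = 0.977879
E₀ = V₀·N(d₁) − D·e^(−rT)·N(d₂)
   = 380.1632·0.856815 − 251.0989·0.977879·0.695751 = 154.892028
B₀ = V₀ − E₀ = 380.1632 − 154.892028 = 225.271172
spread = −(1/T)·ln(B₀/D) − r = −(1/1.5978)·ln(225.271172/251.0989) − 0.0140 = 0.05393216
in basis points: 0.05393216 × 10⁴ = 539.3216 bp

spread=539.3216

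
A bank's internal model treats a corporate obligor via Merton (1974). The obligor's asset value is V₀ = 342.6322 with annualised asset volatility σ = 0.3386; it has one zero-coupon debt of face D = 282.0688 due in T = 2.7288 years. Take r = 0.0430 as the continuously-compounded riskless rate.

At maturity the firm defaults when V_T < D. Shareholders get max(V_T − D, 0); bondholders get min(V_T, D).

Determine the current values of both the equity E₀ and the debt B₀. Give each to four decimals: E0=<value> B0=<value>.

E0=120.8089 B0=221.8233

d₁ = [ln(V₀/D) + (r + σ²/2)T] / (σ√T)
   = [ln(342.6322/282.0688) + (0.0430 + 0.5·0.3386²)·2.7288] / (0.3386·√2.7288)
   = [0.194507 + 0.273767] / 0.559336 = 0.837195
d₂ = d₁ − σ√T = 0.837195 − 0.559336 = 0.277859
N(d₁) = 0.798759,  N(d₂) = 0.609440,  e^(−rT) = 0.889284
E₀ = V₀·N(d₁) − D·e^(−rT)·N(d₂)
   = 342.6322·0.798759 − 282.0688·0.889284·0.609440 = 120.808946
B₀ = V₀ − E₀ = 342.6322 − 120.808946 = 221.823254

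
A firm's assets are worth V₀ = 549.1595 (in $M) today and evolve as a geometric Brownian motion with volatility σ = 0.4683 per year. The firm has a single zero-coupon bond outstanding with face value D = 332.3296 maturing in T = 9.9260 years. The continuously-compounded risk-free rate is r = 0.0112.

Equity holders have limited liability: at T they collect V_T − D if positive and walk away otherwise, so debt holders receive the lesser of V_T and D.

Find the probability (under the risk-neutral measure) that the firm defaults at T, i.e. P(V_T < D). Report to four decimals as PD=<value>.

d₁ = [ln(V₀/D) + (r + σ²/2)T] / (σ√T)
   = [ln(549.1595/332.3296) + (0.0112 + 0.5·0.4683²)·9.9260] / (0.4683·√9.9260)
   = [0.502262 + 1.199581] / 1.475405 = 1.153475
d₂ = d₁ − σ√T = 1.153475 − 1.475405 = -0.321930
risk-neutral PD = N(−d₂) = N(0.321930) = 0.626247

PD=0.6262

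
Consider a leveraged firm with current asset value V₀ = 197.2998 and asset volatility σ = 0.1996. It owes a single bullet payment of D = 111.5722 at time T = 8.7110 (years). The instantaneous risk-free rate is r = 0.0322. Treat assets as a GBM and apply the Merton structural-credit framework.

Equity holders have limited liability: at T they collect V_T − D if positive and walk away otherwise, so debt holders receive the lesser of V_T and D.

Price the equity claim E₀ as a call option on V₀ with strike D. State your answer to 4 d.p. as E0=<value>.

d₁ = [ln(V₀/D) + (r + σ²/2)T] / (σ√T)
   = [ln(197.2998/111.5722) + (0.0322 + 0.5·0.1996²)·8.7110] / (0.1996·√8.7110)
   = [0.570052 + 0.454018] / 0.589107 = 1.738342
d₂ = d₁ − σ√T = 1.738342 − 0.589107 = 1.149235
N(d₁) = 0.958925,  N(d₂) = 0.874770,  e^(−rT) = 0.755410
E₀ = V₀·N(d₁) − D·e^(−rT)·N(d₂)
   = 197.2998·0.958925 − 111.5722·0.755410·0.874770 = 115.467567

E0=115.4676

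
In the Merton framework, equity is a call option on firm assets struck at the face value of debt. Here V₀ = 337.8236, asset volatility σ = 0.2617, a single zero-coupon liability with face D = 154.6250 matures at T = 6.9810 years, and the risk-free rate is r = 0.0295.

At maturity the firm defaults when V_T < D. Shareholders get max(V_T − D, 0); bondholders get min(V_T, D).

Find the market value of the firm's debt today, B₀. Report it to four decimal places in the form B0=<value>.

B0=121.1383

d₁ = [ln(V₀/D) + (r + σ²/2)T] / (σ√T)
   = [ln(337.8236/154.6250) + (0.0295 + 0.5·0.2617²)·6.9810] / (0.2617·√6.9810)
   = [0.781521 + 0.444993] / 0.691453 = 1.773822
d₂ = d₁ − σ√T = 1.773822 − 0.691453 = 1.082369
N(d₁) = 0.961954,  N(d₂) = 0.860456,  e^(−rT) = 0.813882
E₀ = V₀·N(d₁) − D·e^(−rT)·N(d₂)
   = 337.8236·0.961954 − 154.6250·0.813882·0.860456 = 216.685273
B₀ = V₀ − E₀ = 337.8236 − 216.685273 = 121.138327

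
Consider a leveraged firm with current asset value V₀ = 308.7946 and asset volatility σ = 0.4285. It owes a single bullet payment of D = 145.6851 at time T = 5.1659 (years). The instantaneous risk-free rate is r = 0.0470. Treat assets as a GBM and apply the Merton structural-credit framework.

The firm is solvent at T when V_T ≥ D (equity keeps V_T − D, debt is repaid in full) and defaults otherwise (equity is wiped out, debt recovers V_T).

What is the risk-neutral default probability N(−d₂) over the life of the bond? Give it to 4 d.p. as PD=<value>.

PD=0.2968

d₁ = [ln(V₀/D) + (r + σ²/2)T] / (σ√T)
   = [ln(308.7946/145.6851) + (0.0470 + 0.5·0.4285²)·5.1659] / (0.4285·√5.1659)
   = [0.751229 + 0.717059] / 0.973921 = 1.507604
d₂ = d₁ − σ√T = 1.507604 − 0.973921 = 0.533683
risk-neutral PD = N(−d₂) = N(-0.533683) = 0.296781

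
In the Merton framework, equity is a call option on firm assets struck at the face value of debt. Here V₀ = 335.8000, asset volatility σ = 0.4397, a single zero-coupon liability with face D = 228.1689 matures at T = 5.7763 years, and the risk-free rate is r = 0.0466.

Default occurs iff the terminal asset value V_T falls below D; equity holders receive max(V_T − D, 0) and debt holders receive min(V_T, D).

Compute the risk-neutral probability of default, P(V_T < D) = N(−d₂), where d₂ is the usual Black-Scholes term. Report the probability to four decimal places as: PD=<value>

d₁ = [ln(V₀/D) + (r + σ²/2)T] / (σ√T)
   = [ln(335.8000/228.1689) + (0.0466 + 0.5·0.4397²)·5.7763] / (0.4397·√5.7763)
   = [0.386430 + 0.827559] / 1.056772 = 1.148771
d₂ = d₁ − σ√T = 1.148771 − 1.056772 = 0.091999
risk-neutral PD = N(−d₂) = N(-0.091999) = 0.463350

PD=0.4633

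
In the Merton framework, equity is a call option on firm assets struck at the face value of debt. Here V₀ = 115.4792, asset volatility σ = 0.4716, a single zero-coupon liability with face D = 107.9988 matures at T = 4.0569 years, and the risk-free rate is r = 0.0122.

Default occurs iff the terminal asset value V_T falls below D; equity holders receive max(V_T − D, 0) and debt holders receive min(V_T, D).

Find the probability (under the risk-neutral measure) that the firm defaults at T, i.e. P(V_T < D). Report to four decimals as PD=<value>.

PD=0.6377

d₁ = [ln(V₀/D) + (r + σ²/2)T] / (σ√T)
   = [ln(115.4792/107.9988) + (0.0122 + 0.5·0.4716²)·4.0569] / (0.4716·√4.0569)
   = [0.066970 + 0.500635] / 0.949885 = 0.597551
d₂ = d₁ − σ√T = 0.597551 − 0.949885 = -0.352333
risk-neutral PD = N(−d₂) = N(0.352333) = 0.637706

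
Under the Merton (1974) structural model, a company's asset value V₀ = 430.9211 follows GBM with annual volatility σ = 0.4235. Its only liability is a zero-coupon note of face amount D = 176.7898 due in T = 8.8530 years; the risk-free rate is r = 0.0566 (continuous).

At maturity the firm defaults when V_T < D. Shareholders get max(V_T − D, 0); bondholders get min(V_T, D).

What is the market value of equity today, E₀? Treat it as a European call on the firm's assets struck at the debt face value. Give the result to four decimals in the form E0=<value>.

d₁ = [ln(V₀/D) + (r + σ²/2)T] / (σ√T)
   = [ln(430.9211/176.7898) + (0.0566 + 0.5·0.4235²)·8.8530] / (0.4235·√8.8530)
   = [0.890964 + 1.294983] / 1.260082 = 1.734766
d₂ = d₁ − σ√T = 1.734766 − 1.260082 = 0.474684
N(d₁) = 0.958609,  N(d₂) = 0.682494,  e^(−rT) = 0.605876
E₀ = V₀·N(d₁) − D·e^(−rT)·N(d₂)
   = 430.9211·0.958609 − 176.7898·0.605876·0.682494 = 339.981000

E0=339.9810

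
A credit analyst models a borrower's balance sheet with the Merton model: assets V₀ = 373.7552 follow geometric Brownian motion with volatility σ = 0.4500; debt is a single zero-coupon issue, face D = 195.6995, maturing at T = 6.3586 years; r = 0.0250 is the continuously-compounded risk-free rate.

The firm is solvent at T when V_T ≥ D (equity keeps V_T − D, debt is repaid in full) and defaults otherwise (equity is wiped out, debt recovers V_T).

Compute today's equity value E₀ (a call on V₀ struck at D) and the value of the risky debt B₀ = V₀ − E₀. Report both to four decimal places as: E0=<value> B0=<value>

E0=243.1689 B0=130.5863

d₁ = [ln(V₀/D) + (r + σ²/2)T] / (σ√T)
   = [ln(373.7552/195.6995) + (0.0250 + 0.5·0.4500²)·6.3586] / (0.4500·√6.3586)
   = [0.647021 + 0.802773] / 1.134732 = 1.277653
d₂ = d₁ − σ√T = 1.277653 − 1.134732 = 0.142921
N(d₁) = 0.899314,  N(d₂) = 0.556824,  e^(−rT) = 0.853026
E₀ = V₀·N(d₁) − D·e^(−rT)·N(d₂)
   = 373.7552·0.899314 − 195.6995·0.853026·0.556824 = 243.168943
B₀ = V₀ − E₀ = 373.7552 − 243.168943 = 130.586257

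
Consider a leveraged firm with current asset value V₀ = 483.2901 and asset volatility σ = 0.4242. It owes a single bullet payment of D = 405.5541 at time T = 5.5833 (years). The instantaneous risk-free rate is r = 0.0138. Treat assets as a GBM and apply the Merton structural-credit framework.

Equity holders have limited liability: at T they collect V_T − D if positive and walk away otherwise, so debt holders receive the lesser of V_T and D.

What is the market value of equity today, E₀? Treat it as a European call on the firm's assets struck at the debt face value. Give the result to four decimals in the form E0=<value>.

E0=223.4263

d₁ = [ln(V₀/D) + (r + σ²/2)T] / (σ√T)
   = [ln(483.2901/405.5541) + (0.0138 + 0.5·0.4242²)·5.5833] / (0.4242·√5.5833)
   = [0.175363 + 0.579395] / 1.002343 = 0.752994
d₂ = d₁ − σ√T = 0.752994 − 1.002343 = -0.249349
N(d₁) = 0.774273,  N(d₂) = 0.401545,  e^(−rT) = 0.925844
E₀ = V₀·N(d₁) − D·e^(−rT)·N(d₂)
   = 483.2901·0.774273 − 405.5541·0.925844·0.401545 = 223.426317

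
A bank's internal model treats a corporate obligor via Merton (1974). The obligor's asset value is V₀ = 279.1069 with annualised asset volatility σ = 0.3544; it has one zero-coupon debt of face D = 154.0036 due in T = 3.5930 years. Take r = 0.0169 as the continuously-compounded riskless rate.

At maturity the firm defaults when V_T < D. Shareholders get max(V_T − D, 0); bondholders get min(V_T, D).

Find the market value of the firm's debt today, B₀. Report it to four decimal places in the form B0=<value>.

d₁ = [ln(V₀/D) + (r + σ²/2)T] / (σ√T)
   = [ln(279.1069/154.0036) + (0.0169 + 0.5·0.3544²)·3.5930] / (0.3544·√3.5930)
   = [0.594619 + 0.286361] / 0.671773 = 1.311426
d₂ = d₁ − σ√T = 1.311426 − 0.671773 = 0.639653
N(d₁) = 0.905143,  N(d₂) = 0.738801,  e^(−rT) = 0.941085
E₀ = V₀·N(d₁) − D·e^(−rT)·N(d₂)
   = 279.1069·0.905143 − 154.0036·0.941085·0.738801 = 145.556879
B₀ = V₀ − E₀ = 279.1069 − 145.556879 = 133.550021

B0=133.5500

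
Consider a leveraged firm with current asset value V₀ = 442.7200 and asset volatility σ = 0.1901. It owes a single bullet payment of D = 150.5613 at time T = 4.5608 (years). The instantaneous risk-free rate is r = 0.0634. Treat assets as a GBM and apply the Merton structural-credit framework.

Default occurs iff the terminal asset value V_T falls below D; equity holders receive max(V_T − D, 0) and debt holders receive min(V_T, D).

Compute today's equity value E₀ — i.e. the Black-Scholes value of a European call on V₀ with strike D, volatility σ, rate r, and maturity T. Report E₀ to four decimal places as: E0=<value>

d₁ = [ln(V₀/D) + (r + σ²/2)T] / (σ√T)
   = [ln(442.7200/150.5613) + (0.0634 + 0.5·0.1901²)·4.5608] / (0.1901·√4.5608)
   = [1.078567 + 0.371564] / 0.405978 = 3.571944
d₂ = d₁ − σ√T = 3.571944 − 0.405978 = 3.165966
N(d₁) = 0.999823,  N(d₂) = 0.999227,  e^(−rT) = 0.748896
E₀ = V₀·N(d₁) − D·e^(−rT)·N(d₂)
   = 442.7200·0.999823 − 150.5613·0.748896·0.999227 = 329.973900

E0=329.9739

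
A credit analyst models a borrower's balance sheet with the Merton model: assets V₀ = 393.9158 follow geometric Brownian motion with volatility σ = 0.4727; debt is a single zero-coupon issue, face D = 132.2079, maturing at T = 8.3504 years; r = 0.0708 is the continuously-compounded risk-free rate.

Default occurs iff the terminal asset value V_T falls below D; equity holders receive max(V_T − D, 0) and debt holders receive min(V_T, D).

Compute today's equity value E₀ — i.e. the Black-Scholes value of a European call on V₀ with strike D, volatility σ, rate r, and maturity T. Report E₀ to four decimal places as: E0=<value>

d₁ = [ln(V₀/D) + (r + σ²/2)T] / (σ√T)
   = [ln(393.9158/132.2079) + (0.0708 + 0.5·0.4727²)·8.3504] / (0.4727·√8.3504)
   = [1.091761 + 1.524137] / 1.365964 = 1.915057
d₂ = d₁ − σ√T = 1.915057 − 1.365964 = 0.549093
N(d₁) = 0.972257,  N(d₂) = 0.708529,  e^(−rT) = 0.553658
E₀ = V₀·N(d₁) − D·e^(−rT)·N(d₂)
   = 393.9158·0.972257 − 132.2079·0.553658·0.708529 = 331.124663

E0=331.1247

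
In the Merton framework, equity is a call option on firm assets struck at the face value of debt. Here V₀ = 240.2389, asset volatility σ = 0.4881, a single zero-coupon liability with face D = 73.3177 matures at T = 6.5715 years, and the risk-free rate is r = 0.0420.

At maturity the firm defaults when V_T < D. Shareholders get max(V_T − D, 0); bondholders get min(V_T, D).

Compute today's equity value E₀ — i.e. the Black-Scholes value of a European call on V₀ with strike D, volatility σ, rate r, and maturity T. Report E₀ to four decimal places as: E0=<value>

d₁ = [ln(V₀/D) + (r + σ²/2)T] / (σ√T)
   = [ln(240.2389/73.3177) + (0.0420 + 0.5·0.4881²)·6.5715] / (0.4881·√6.5715)
   = [1.186832 + 1.058805] / 1.251241 = 1.794728
d₂ = d₁ − σ√T = 1.794728 − 1.251241 = 0.543486
N(d₁) = 0.963651,  N(d₂) = 0.706602,  e^(−rT) = 0.758811
E₀ = V₀·N(d₁) − D·e^(−rT)·N(d₂)
   = 240.2389·0.963651 − 73.3177·0.758811·0.706602 = 192.195262

E0=192.1953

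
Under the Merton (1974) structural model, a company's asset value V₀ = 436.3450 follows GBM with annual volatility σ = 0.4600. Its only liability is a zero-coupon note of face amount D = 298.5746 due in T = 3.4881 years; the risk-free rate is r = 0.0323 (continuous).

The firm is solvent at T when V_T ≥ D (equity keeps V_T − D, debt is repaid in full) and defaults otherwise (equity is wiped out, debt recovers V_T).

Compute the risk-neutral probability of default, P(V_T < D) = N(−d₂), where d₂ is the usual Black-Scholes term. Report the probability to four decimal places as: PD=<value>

d₁ = [ln(V₀/D) + (r + σ²/2)T] / (σ√T)
   = [ln(436.3450/298.5746) + (0.0323 + 0.5·0.4600²)·3.4881] / (0.4600·√3.4881)
   = [0.379413 + 0.481707] / 0.859117 = 1.002332
d₂ = d₁ − σ√T = 1.002332 − 0.859117 = 0.143215
risk-neutral PD = N(−d₂) = N(-0.143215) = 0.443060

PD=0.4431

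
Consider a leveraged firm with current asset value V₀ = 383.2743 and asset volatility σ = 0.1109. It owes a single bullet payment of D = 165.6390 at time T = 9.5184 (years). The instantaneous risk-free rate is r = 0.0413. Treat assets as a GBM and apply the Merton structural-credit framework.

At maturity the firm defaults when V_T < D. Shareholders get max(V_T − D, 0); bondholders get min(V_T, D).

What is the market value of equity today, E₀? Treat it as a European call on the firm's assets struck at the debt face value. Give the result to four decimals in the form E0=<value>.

d₁ = [ln(V₀/D) + (r + σ²/2)T] / (σ√T)
   = [ln(383.2743/165.6390) + (0.0413 + 0.5·0.1109²)·9.5184] / (0.1109·√9.5184)
   = [0.838940 + 0.451642] / 0.342148 = 3.772005
d₂ = d₁ − σ√T = 3.772005 − 0.342148 = 3.429858
N(d₁) = 0.999919,  N(d₂) = 0.999698,  e^(−rT) = 0.674955
E₀ = V₀·N(d₁) − D·e^(−rT)·N(d₂)
   = 383.2743·0.999919 − 165.6390·0.674955·0.999698 = 271.478227

E0=271.4782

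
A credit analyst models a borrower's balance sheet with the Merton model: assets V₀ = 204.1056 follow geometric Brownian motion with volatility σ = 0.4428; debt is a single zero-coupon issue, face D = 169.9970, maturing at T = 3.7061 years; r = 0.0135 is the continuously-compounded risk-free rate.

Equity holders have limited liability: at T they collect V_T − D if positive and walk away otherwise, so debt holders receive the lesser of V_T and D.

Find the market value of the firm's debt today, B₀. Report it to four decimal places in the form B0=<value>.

d₁ = [ln(V₀/D) + (r + σ²/2)T] / (σ√T)
   = [ln(204.1056/169.9970) + (0.0135 + 0.5·0.4428²)·3.7061] / (0.4428·√3.7061)
   = [0.182857 + 0.413363] / 0.852445 = 0.699424
d₂ = d₁ − σ√T = 0.699424 − 0.852445 = -0.153021
N(d₁) = 0.757856,  N(d₂) = 0.439191,  e^(−rT) = 0.951199
E₀ = V₀·N(d₁) − D·e^(−rT)·N(d₂)
   = 204.1056·0.757856 − 169.9970·0.951199·0.439191 = 83.665158
B₀ = V₀ − E₀ = 204.1056 − 83.665158 = 120.440442

B0=120.4404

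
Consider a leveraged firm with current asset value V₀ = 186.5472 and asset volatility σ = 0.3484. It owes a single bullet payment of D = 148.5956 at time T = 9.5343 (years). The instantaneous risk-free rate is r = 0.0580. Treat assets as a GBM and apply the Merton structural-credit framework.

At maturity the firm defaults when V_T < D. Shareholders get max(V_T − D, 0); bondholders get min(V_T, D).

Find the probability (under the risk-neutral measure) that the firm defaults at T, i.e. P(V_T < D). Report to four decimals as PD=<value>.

d₁ = [ln(V₀/D) + (r + σ²/2)T] / (σ√T)
   = [ln(186.5472/148.5956) + (0.0580 + 0.5·0.3484²)·9.5343] / (0.3484·√9.5343)
   = [0.227456 + 1.131638] / 1.075778 = 1.263360
d₂ = d₁ − σ√T = 1.263360 − 1.075778 = 0.187582
risk-neutral PD = N(−d₂) = N(-0.187582) = 0.425602

PD=0.4256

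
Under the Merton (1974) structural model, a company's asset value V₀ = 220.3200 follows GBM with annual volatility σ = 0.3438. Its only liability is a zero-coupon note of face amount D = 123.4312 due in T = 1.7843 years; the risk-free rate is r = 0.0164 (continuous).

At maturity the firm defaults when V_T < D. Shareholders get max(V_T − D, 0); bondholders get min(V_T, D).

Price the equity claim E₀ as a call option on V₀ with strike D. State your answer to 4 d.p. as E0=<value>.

d₁ = [ln(V₀/D) + (r + σ²/2)T] / (σ√T)
   = [ln(220.3200/123.4312) + (0.0164 + 0.5·0.3438²)·1.7843] / (0.3438·√1.7843)
   = [0.579397 + 0.134713] / 0.459240 = 1.554983
d₂ = d₁ − σ√T = 1.554983 − 0.459240 = 1.095742
N(d₁) = 0.940025,  N(d₂) = 0.863404,  e^(−rT) = 0.971161
E₀ = V₀·N(d₁) − D·e^(−rT)·N(d₂)
   = 220.3200·0.940025 − 123.4312·0.971161·0.863404 = 103.608611

E0=103.6086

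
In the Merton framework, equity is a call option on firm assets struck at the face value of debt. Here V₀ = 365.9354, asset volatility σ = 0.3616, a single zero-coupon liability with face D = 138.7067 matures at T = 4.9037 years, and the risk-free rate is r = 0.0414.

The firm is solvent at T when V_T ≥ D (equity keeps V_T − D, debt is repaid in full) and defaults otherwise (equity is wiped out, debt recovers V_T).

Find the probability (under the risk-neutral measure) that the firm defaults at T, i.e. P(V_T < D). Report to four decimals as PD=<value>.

d₁ = [ln(V₀/D) + (r + σ²/2)T] / (σ√T)
   = [ln(365.9354/138.7067) + (0.0414 + 0.5·0.3616²)·4.9037] / (0.3616·√4.9037)
   = [0.970095 + 0.523604] / 0.800738 = 1.865403
d₂ = d₁ − σ√T = 1.865403 − 0.800738 = 1.064665
risk-neutral PD = N(−d₂) = N(-1.064665) = 0.143514

PD=0.1435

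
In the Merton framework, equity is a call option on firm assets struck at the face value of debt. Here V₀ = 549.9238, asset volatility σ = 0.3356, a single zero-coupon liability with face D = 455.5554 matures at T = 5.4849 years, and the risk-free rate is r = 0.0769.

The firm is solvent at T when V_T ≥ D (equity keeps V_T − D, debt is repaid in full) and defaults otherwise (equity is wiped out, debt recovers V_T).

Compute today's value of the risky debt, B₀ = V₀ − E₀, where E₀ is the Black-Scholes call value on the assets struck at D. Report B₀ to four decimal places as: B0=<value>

d₁ = [ln(V₀/D) + (r + σ²/2)T] / (σ√T)
   = [ln(549.9238/455.5554) + (0.0769 + 0.5·0.3356²)·5.4849] / (0.3356·√5.4849)
   = [0.188262 + 0.730664] / 0.785971 = 1.169161
d₂ = d₁ − σ√T = 1.169161 − 0.785971 = 0.383190
N(d₁) = 0.878831,  N(d₂) = 0.649211,  e^(−rT) = 0.655873
E₀ = V₀·N(d₁) − D·e^(−rT)·N(d₂)
   = 549.9238·0.878831 − 455.5554·0.655873·0.649211 = 289.314624
B₀ = V₀ − E₀ = 549.9238 − 289.314624 = 260.609176

B0=260.6092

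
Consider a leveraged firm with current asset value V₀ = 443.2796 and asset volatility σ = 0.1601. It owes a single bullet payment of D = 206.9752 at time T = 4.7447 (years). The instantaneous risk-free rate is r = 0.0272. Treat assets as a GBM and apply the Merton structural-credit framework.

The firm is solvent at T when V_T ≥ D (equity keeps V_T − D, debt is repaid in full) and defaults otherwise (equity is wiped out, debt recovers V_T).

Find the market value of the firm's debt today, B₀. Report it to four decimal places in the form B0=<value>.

d₁ = [ln(V₀/D) + (r + σ²/2)T] / (σ√T)
   = [ln(443.2796/206.9752) + (0.0272 + 0.5·0.1601²)·4.7447] / (0.1601·√4.7447)
   = [0.761602 + 0.189864] / 0.348735 = 2.728333
d₂ = d₁ − σ√T = 2.728333 − 0.348735 = 2.379598
N(d₁) = 0.996817,  N(d₂) = 0.991334,  e^(−rT) = 0.878925
E₀ = V₀·N(d₁) − D·e^(−rT)·N(d₂)
   = 443.2796·0.996817 − 206.9752·0.878925·0.991334 = 261.529530
B₀ = V₀ − E₀ = 443.2796 − 261.529530 = 181.750070

B0=181.7501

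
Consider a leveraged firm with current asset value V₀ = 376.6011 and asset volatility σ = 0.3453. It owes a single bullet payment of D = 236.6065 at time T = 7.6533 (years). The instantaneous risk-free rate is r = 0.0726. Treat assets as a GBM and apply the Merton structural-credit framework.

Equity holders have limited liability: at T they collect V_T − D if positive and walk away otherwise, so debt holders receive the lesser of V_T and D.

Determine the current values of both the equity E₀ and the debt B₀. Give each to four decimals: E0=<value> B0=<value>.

d₁ = [ln(V₀/D) + (r + σ²/2)T] / (σ√T)
   = [ln(376.6011/236.6065) + (0.0726 + 0.5·0.3453²)·7.6533] / (0.3453·√7.6533)
   = [0.464788 + 1.011889] / 0.955259 = 1.545840
d₂ = d₁ − σ√T = 1.545840 − 0.955259 = 0.590582
N(d₁) = 0.938928,  N(d₂) = 0.722600,  e^(−rT) = 0.573711
E₀ = V₀·N(d₁) − D·e^(−rT)·N(d₂)
   = 376.6011·0.938928 − 236.6065·0.573711·0.722600 = 255.513101
B₀ = V₀ − E₀ = 376.6011 − 255.513101 = 121.087999

E0=255.5131 B0=121.0880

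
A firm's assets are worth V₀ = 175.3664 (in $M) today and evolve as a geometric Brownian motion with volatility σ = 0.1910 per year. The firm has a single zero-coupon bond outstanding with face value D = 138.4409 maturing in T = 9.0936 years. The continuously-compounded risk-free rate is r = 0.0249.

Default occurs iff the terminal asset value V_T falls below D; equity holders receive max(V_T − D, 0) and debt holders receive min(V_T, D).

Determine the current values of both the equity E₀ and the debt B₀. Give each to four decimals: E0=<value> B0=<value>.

d₁ = [ln(V₀/D) + (r + σ²/2)T] / (σ√T)
   = [ln(175.3664/138.4409) + (0.0249 + 0.5·0.1910²)·9.0936] / (0.1910·√9.0936)
   = [0.236434 + 0.392302] / 0.575972 = 1.091610
d₂ = d₁ − σ√T = 1.091610 − 0.575972 = 0.515638
N(d₁) = 0.862498,  N(d₂) = 0.696946,  e^(−rT) = 0.797375
E₀ = V₀·N(d₁) − D·e^(−rT)·N(d₂)
   = 175.3664·0.862498 − 138.4409·0.797375·0.696946 = 74.317720
B₀ = V₀ − E₀ = 175.3664 − 74.317720 = 101.048680

E0=74.3177 B0=101.0487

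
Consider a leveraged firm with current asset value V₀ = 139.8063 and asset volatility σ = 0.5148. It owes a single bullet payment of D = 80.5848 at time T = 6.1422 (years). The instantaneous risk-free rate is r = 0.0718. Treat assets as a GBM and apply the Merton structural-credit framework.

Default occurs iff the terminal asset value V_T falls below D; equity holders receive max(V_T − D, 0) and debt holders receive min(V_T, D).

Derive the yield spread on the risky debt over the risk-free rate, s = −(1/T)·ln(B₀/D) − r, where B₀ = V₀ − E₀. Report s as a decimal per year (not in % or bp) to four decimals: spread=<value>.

d₁ = [ln(V₀/D) + (r + σ²/2)T] / (σ√T)
   = [ln(139.8063/80.5848) + (0.0718 + 0.5·0.5148²)·6.1422] / (0.5148·√6.1422)
   = [0.550948 + 1.254910] / 1.275853 = 1.415413
d₂ = d₁ − σ√T = 1.415413 − 1.275853 = 0.139560
N(d₁) = 0.921526,  N(d₂) = 0.555496,  e^(−rT) = 0.643386
E₀ = V₀·N(d₁) − D·e^(−rT)·N(d₂)
   = 139.8063·0.921526 − 80.5848·0.643386·0.555496 = 100.034275
B₀ = V₀ − E₀ = 139.8063 − 100.034275 = 39.772025
spread = −(1/T)·ln(B₀/D) − r = −(1/6.1422)·ln(39.772025/80.5848) − 0.0718 = 0.04316634

spread=0.0432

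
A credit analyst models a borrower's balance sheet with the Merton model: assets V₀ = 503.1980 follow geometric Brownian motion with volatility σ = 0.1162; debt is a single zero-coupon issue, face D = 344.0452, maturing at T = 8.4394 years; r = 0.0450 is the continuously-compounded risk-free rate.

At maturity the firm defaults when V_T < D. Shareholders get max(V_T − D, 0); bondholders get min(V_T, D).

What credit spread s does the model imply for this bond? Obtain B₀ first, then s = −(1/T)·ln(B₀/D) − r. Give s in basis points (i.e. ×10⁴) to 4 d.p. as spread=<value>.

d₁ = [ln(V₀/D) + (r + σ²/2)T] / (σ√T)
   = [ln(503.1980/344.0452) + (0.0450 + 0.5·0.1162²)·8.4394] / (0.1162·√8.4394)
   = [0.380211 + 0.436749] / 0.337568 = 2.420131
d₂ = d₁ − σ√T = 2.420131 − 0.337568 = 2.082562
N(d₁) = 0.992243,  N(d₂) = 0.981354,  e^(−rT) = 0.684017
E₀ = V₀·N(d₁) − D·e^(−rT)·N(d₂)
   = 503.1980·0.992243 − 344.0452·0.684017·0.981354 = 268.349722
B₀ = V₀ − E₀ = 503.1980 − 268.349722 = 234.848278
spread = −(1/T)·ln(B₀/D) − r = −(1/8.4394)·ln(234.848278/344.0452) − 0.0450 = 0.00024414
in basis points: 0.00024414 × 10⁴ = 2.4414 bp

spread=2.4414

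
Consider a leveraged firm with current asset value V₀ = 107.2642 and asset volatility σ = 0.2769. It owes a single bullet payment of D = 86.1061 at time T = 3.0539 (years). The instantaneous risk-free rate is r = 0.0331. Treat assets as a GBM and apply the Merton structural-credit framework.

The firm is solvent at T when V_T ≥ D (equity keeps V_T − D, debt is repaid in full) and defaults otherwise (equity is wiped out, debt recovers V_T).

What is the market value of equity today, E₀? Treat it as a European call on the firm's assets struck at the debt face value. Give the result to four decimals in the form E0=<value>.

E0=36.0513

d₁ = [ln(V₀/D) + (r + σ²/2)T] / (σ√T)
   = [ln(107.2642/86.1061) + (0.0331 + 0.5·0.2769²)·3.0539] / (0.2769·√3.0539)
   = [0.219715 + 0.218161] / 0.483894 = 0.904899
d₂ = d₁ − σ√T = 0.904899 − 0.483894 = 0.421005
N(d₁) = 0.817241,  N(d₂) = 0.663124,  e^(−rT) = 0.903857
E₀ = V₀·N(d₁) − D·e^(−rT)·N(d₂)
   = 107.2642·0.817241 − 86.1061·0.903857·0.663124 = 36.051284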